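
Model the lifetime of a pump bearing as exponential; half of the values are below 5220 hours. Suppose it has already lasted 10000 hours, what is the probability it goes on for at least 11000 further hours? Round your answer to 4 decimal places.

0.2321

For an exponential, median = ln(2)/λ, so λ = ln 2 / 5220 = 0.000132787 per hour.
P(X > s+t | X > s) = e^(−λ(s+t))/e^(−λs) = e^(−λt), independent of s = 10000.
P(X > 11000) = e^(−1.4607) ≈ 0.2321.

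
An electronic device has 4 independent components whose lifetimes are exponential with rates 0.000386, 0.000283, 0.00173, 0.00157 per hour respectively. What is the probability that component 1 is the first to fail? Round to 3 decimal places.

0.097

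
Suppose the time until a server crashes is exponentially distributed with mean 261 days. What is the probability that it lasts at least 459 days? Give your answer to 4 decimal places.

0.1723

The rate is λ = 1/261 = 0.00383142 per day.
P(X > 459) = e^(−λ·459) = e^(−1.7586) ≈ 0.1723.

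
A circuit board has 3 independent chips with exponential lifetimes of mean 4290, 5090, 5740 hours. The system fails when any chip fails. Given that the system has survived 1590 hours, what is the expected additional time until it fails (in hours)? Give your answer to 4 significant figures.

1656

First-failure rate Σλ = 1/4290 + 1/5090 + 1/5740 = 0.00060378.
By memorylessness the expected residual is 1/Σλ = 1656.23 hours, regardless of the 1590 already elapsed.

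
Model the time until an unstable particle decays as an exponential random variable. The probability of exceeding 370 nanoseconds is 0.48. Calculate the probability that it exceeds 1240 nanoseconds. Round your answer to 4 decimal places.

0.0855

e^(−λ·370) = 0.48 ⇒ λ = −ln(0.48)/370 = 0.0019837.
P(X > 1240) = e^(−0.0019837·1240) = e^(−2.4598) ≈ 0.0855.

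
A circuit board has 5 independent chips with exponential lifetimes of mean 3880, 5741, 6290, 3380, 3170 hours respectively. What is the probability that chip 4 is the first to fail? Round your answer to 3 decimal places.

0.246

Rates: λ_i = 1/mean_i → 0.000257732, 0.000174186, 0.000158983, 0.000295858, 0.000315457; Σλ = 0.00120222.
P(chip 4 first) = λ_4/Σλ = 0.000295858/0.00120222 ≈ 0.246.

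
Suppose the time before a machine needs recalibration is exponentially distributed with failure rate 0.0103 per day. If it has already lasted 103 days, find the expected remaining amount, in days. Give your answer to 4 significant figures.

97.09

By memorylessness, the remaining amount past any threshold is again Exp(λ) with mean 1/λ = 97.0874 days.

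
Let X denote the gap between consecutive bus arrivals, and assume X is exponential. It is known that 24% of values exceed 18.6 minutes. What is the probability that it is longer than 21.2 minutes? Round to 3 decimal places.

e^(−λ·18.6) = 0.24 ⇒ λ = −ln(0.24)/18.6 = 0.0767267.
P(X > 21.2) = e^(−0.0767267·21.2) = e^(−1.6266) ≈ 0.197.

0.197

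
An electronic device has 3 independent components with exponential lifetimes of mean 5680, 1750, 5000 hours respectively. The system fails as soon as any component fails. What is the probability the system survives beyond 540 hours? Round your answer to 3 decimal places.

The first failure time is exponential with rate Σλ_i = 1/5680 + 1/1750 + 1/5000 = 0.000947485 per hour.
P(min > 540) = e^(−0.000947485·540) = e^(−0.51164) ≈ 0.600.

0.600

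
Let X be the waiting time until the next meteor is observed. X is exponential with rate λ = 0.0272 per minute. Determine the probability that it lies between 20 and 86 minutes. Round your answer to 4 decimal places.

0.4840

P(20 < X < 86) = e^(−λ·20) − e^(−λ·86) = 0.58042 − 0.09640 ≈ 0.4840.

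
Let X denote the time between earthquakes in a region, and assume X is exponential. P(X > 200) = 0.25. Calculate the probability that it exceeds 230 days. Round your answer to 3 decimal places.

e^(−λ·200) = 0.25 ⇒ λ = −ln(0.25)/200 = 0.00693147.
P(X > 230) = e^(−0.00693147·230) = e^(−1.5942) ≈ 0.203.

0.203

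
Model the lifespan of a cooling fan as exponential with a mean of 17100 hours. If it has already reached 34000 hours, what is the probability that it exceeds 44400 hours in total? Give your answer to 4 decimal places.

0.5443

The rate is λ = 1/17100 = 0.0000584795 per hour.
P(X > s+t | X > s) = e^(−λ(s+t))/e^(−λs) = e^(−λt), independent of s = 34000.
P(X > 10400) = e^(−0.60819) ≈ 0.5443.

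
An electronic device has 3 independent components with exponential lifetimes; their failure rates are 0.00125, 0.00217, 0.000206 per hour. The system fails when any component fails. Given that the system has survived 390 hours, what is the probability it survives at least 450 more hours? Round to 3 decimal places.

Time to first failure ~ Exp(Σλ) with Σλ = 0.003626.
By memorylessness, P(T > 390+450 | T > 390) = P(T > 450) = e^(−0.003626·450) ≈ 0.196.

0.196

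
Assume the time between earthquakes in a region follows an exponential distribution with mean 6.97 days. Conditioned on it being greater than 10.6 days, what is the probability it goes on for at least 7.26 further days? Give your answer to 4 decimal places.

The rate is λ = 1/6.97 = 0.143472 per day.
The exponential is memoryless, so the remaining time is again Exp(λ): the condition X > 10.6 is irrelevant.
P(X > 7.26) = e^(−1.0416) ≈ 0.3529.

0.3529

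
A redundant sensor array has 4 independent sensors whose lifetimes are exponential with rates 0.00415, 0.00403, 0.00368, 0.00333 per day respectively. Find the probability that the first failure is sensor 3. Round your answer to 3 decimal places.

The time to first failure is exponential with rate Σλ = 0.00415 + 0.00403 + 0.00368 + 0.00333 = 0.01519.
P(sensor 3 first) = λ_3/Σλ = 0.00368/0.01519 ≈ 0.242.

0.242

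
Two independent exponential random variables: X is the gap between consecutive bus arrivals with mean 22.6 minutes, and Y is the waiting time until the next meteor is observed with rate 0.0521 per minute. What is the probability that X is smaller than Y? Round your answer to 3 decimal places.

λ_1 = 1/22.6 = 0.0442478, λ_2 = 0.0521.
For independent exponentials, P(X < Y) = λ_1/(λ_1+λ_2) = 0.0442478/0.0963478 ≈ 0.459.

0.459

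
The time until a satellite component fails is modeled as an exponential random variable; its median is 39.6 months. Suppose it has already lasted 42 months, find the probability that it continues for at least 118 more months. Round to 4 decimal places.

For an exponential, median = ln(2)/λ, so λ = ln 2 / 39.6 = 0.0175037 per month.
P(X > s+t | X > s) = e^(−λ(s+t))/e^(−λs) = e^(−λt), independent of s = 42.
P(X > 118) = e^(−2.0654) ≈ 0.1268.

0.1268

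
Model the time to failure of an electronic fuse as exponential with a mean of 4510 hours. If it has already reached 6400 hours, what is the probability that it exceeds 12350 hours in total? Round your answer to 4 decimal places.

The rate is λ = 1/4510 = 0.000221729 per hour.
The exponential is memoryless, so the remaining time is again Exp(λ): the condition X > 6400 is irrelevant.
P(X > 5950) = e^(−1.3193) ≈ 0.2673.

0.2673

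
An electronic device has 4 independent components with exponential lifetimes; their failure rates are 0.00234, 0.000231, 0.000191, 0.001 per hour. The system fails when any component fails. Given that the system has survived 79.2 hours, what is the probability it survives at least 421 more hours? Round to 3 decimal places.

0.205

Time to first failure ~ Exp(Σλ) with Σλ = 0.003762.
By memorylessness, P(T > 79.2+421 | T > 79.2) = P(T > 421) = e^(−0.003762·421) ≈ 0.205.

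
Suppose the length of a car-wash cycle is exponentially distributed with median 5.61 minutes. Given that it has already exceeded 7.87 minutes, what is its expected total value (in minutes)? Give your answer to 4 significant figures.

For an exponential, median = ln(2)/λ, so λ = ln 2 / 5.61 = 0.123556 per minute.
By memorylessness, E[X | X > 7.87] = 7.87 + 1/λ = 7.87 + 8.09352 = 15.9635 minutes.

15.96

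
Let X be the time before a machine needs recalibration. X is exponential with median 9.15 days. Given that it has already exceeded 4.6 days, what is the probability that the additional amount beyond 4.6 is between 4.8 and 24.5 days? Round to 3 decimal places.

0.539

For an exponential, median = ln(2)/λ, so λ = ln 2 / 9.15 = 0.0757538 per day.
Memoryless: the residual past 4.6 is again Exp(λ).
P(4.8 < residual < 24.5) = e^(−λ·4.8) − e^(−λ·24.5) = 0.69516 − 0.15630 ≈ 0.539.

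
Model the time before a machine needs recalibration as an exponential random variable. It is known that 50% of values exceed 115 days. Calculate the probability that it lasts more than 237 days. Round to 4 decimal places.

0.2397

e^(−λ·115) = 0.50 ⇒ λ = −ln(0.50)/115 = 0.00602737.
P(X > 237) = e^(−0.00602737·237) = e^(−1.4285) ≈ 0.2397.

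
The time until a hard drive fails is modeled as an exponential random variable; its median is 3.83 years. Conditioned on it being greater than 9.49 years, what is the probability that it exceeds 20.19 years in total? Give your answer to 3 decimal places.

For an exponential, median = ln(2)/λ, so λ = ln 2 / 3.83 = 0.180978 per year.
The exponential is memoryless, so the remaining time is again Exp(λ): the condition X > 9.49 is irrelevant.
P(X > 10.7) = e^(−1.9365) ≈ 0.144.

0.144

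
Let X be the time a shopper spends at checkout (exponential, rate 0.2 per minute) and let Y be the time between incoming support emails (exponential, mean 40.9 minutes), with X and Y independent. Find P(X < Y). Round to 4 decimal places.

0.8911

λ_1 = 0.2, λ_2 = 1/40.9 = 0.0244499.
For independent exponentials, P(X < Y) = λ_1/(λ_1+λ_2) = 0.2/0.22445 ≈ 0.8911.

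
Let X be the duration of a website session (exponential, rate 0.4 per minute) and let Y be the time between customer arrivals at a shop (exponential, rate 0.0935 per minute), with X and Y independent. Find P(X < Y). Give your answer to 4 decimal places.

λ_1 = 0.4, λ_2 = 0.0935.
For independent exponentials, P(X < Y) = λ_1/(λ_1+λ_2) = 0.4/0.4935 ≈ 0.8105.

0.8105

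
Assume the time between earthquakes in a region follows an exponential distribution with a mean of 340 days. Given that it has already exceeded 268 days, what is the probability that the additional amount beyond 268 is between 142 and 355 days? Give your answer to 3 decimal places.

The rate is λ = 1/340 = 0.00294118 per day.
Memoryless: the residual past 268 is again Exp(λ).
P(142 < residual < 355) = e^(−λ·142) − e^(−λ·355) = 0.65859 − 0.35200 ≈ 0.307.

0.307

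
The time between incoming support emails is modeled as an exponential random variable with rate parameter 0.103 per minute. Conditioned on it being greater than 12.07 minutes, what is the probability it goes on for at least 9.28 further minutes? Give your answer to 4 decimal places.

By the memoryless property, P(X > 12.07+9.28 | X > 12.07) = P(X > 9.28).
P(X > 9.28) = e^(−0.95584) ≈ 0.3845.

0.3845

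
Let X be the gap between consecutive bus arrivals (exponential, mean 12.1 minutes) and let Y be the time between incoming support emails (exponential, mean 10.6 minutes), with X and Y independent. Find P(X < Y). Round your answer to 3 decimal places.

0.467

λ_1 = 1/12.1 = 0.0826446, λ_2 = 1/10.6 = 0.0943396.
For independent exponentials, P(X < Y) = λ_1/(λ_1+λ_2) = 0.0826446/0.176984 ≈ 0.467.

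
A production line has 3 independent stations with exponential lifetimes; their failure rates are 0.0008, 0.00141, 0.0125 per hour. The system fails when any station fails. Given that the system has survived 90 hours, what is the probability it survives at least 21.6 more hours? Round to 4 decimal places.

Time to first failure ~ Exp(Σλ) with Σλ = 0.01471.
By memorylessness, P(T > 90+21.6 | T > 90) = P(T > 21.6) = e^(−0.01471·21.6) ≈ 0.7278.

0.7278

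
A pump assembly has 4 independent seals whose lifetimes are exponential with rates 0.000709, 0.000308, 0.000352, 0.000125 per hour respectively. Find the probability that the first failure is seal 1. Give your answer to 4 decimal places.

0.4746

The time to first failure is exponential with rate Σλ = 0.000709 + 0.000308 + 0.000352 + 0.000125 = 0.001494.
P(seal 1 first) = λ_1/Σλ = 0.000709/0.001494 ≈ 0.4746.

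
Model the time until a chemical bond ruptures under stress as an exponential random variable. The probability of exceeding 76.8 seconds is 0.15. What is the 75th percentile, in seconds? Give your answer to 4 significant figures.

56.12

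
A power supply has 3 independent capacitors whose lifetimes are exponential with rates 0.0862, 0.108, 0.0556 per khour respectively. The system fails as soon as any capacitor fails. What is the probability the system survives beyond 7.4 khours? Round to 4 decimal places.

The time to first failure is exponential with rate Σλ = 0.0862 + 0.108 + 0.0556 = 0.2498.
P(min > 7.4) = e^(−0.2498·7.4) = e^(−1.8485) ≈ 0.1575.

0.1575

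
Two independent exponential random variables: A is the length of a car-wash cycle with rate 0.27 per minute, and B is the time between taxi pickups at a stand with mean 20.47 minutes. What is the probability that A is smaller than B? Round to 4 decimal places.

0.8468

λ_1 = 0.27, λ_2 = 1/20.47 = 0.048852.
For independent exponentials, P(A < B) = λ_1/(λ_1+λ_2) = 0.27/0.318852 ≈ 0.8468.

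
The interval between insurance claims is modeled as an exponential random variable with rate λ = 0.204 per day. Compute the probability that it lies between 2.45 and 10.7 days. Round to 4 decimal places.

0.4939

P(2.45 < X < 10.7) = e^(−λ·2.45) − e^(−λ·10.7) = 0.60665 − 0.11273 ≈ 0.4939.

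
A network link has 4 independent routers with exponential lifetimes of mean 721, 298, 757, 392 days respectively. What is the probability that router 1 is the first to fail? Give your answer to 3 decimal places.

0.161

Rates: λ_i = 1/mean_i → 0.00138696, 0.0033557, 0.001321, 0.00255102; Σλ = 0.00861469.
P(router 1 first) = λ_1/Σλ = 0.00138696/0.00861469 ≈ 0.161.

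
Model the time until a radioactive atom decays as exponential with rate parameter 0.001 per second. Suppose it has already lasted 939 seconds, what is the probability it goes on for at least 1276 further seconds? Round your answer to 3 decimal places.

0.279

By the memoryless property, P(X > 939+1276 | X > 939) = P(X > 1276).
P(X > 1276) = e^(−1.276) ≈ 0.279.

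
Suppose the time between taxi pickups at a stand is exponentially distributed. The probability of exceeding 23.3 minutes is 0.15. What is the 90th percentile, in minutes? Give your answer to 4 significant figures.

28.28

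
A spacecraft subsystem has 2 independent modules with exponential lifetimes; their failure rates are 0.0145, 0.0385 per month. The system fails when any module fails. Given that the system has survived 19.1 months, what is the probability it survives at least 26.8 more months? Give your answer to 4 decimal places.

Time to first failure ~ Exp(Σλ) with Σλ = 0.053.
By memorylessness, P(T > 19.1+26.8 | T > 19.1) = P(T > 26.8) = e^(−0.053·26.8) ≈ 0.2416.

0.2416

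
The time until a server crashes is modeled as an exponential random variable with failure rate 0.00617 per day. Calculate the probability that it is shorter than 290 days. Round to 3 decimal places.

P(X ≤ 290) = 1 − e^(−λ·290) = 1 − e^(−1.7893) ≈ 0.833.

0.833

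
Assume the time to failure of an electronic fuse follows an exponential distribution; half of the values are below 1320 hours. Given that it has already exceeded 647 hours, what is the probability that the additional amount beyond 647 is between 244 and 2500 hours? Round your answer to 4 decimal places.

0.6107

For an exponential, median = ln(2)/λ, so λ = ln 2 / 1320 = 0.000525112 per hour.
Memoryless: the residual past 647 is again Exp(λ).
P(244 < residual < 2500) = e^(−λ·244) − e^(−λ·2500) = 0.87974 − 0.26907 ≈ 0.6107.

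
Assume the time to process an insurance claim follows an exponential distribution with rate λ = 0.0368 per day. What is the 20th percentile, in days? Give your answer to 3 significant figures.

Set 1 − e^(−λt) = 0.2, so t = −ln(0.8)/λ = 0.22314/0.0368 ≈ 6.06368 days.

6.06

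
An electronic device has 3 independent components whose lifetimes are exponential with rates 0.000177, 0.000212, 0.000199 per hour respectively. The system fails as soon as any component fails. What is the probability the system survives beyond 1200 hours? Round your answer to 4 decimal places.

0.4938

The time to first failure is exponential with rate Σλ = 0.000177 + 0.000212 + 0.000199 = 0.000588.
P(min > 1200) = e^(−0.000588·1200) = e^(−0.7056) ≈ 0.4938.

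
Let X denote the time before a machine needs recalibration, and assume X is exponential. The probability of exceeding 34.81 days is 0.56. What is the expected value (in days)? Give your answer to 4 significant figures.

60.04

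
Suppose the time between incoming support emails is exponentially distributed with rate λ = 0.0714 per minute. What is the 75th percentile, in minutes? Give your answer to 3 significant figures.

Set 1 − e^(−λt) = 0.75, so t = −ln(0.25)/λ = 1.3863/0.0714 ≈ 19.4159 minutes.

19.4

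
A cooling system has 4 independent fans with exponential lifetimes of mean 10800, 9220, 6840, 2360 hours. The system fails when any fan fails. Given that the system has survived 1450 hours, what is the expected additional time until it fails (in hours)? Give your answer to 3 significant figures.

1300

First-failure rate Σλ = 1/10800 + 1/9220 + 1/6840 + 1/2360 = 0.00077098.
By memorylessness the expected residual is 1/Σλ = 1297.05 hours, regardless of the 1450 already elapsed.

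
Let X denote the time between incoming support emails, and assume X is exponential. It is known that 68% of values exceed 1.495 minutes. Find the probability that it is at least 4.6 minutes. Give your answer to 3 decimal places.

0.305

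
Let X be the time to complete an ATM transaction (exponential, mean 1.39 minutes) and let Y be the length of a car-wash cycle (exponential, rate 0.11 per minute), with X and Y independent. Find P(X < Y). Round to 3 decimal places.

0.867

λ_1 = 1/1.39 = 0.719424, λ_2 = 0.11.
For independent exponentials, P(X < Y) = λ_1/(λ_1+λ_2) = 0.719424/0.829424 ≈ 0.867.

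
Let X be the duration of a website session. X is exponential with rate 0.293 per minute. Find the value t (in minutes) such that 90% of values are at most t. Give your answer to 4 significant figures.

7.859

Set 1 − e^(−λt) = 0.9, so t = −ln(0.1)/λ = 2.3026/0.293 ≈ 7.85865 minutes.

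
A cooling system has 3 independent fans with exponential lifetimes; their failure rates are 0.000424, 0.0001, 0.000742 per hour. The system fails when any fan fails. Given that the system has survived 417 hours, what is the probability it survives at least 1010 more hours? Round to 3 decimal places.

Time to first failure ~ Exp(Σλ) with Σλ = 0.001266.
By memorylessness, P(T > 417+1010 | T > 417) = P(T > 1010) = e^(−0.001266·1010) ≈ 0.278.

0.278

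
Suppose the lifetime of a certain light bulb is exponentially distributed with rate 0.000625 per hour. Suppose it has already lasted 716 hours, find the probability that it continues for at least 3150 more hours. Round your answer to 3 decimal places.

0.140

The exponential is memoryless, so the remaining time is again Exp(λ): the condition X > 716 is irrelevant.
P(X > 3150) = e^(−1.9688) ≈ 0.140.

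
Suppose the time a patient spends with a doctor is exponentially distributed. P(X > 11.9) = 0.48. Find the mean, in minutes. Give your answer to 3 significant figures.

16.2

e^(−λ·11.9) = 0.48 ⇒ λ = −ln(0.48)/11.9 = 0.0616781.
Mean = 1/λ = 16.2132 minutes.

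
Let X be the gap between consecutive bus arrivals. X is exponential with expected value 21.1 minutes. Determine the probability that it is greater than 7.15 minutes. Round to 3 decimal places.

The rate is λ = 1/21.1 = 0.0473934 per minute.
P(X > 7.15) = e^(−λ·7.15) = e^(−0.33886) ≈ 0.713.

0.713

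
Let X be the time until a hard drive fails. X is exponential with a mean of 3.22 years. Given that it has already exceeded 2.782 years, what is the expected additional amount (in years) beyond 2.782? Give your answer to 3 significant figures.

3.22

The rate is λ = 1/3.22 = 0.310559 per year.
By memorylessness, the remaining amount past any threshold is again Exp(λ) with mean 1/λ = 3.22 years.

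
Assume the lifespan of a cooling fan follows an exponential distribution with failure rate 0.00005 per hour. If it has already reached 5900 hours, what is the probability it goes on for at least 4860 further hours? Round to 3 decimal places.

0.784

P(X > s+t | X > s) = e^(−λ(s+t))/e^(−λs) = e^(−λt), independent of s = 5900.
P(X > 4860) = e^(−0.243) ≈ 0.784.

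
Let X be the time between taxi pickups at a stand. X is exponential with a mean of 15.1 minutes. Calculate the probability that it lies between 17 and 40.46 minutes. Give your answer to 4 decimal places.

The rate is λ = 1/15.1 = 0.0662252 per minute.
P(17 < X < 40.46) = e^(−λ·17) − e^(−λ·40.46) = 0.32438 − 0.06860 ≈ 0.2558.

0.2558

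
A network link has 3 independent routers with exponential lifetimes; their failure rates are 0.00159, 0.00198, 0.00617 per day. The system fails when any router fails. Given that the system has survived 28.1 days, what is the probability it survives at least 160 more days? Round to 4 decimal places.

0.2105

Time to first failure ~ Exp(Σλ) with Σλ = 0.00974.
By memorylessness, P(T > 28.1+160 | T > 28.1) = P(T > 160) = e^(−0.00974·160) ≈ 0.2105.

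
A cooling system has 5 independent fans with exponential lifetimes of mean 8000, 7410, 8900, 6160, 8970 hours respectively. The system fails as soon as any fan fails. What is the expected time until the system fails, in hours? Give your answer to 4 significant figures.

1548

The first failure time is exponential with rate Σλ_i = 1/8000 + 1/7410 + 1/8900 + 1/6160 + 1/8970 = 0.000646133 per hour.
E[min] = 1/Σλ = 1/0.000646133 = 1547.67 hours.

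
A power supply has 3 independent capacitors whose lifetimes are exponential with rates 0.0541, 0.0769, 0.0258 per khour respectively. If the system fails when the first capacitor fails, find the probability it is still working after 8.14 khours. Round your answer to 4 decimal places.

The time to first failure is exponential with rate Σλ = 0.0541 + 0.0769 + 0.0258 = 0.1568.
P(min > 8.14) = e^(−0.1568·8.14) = e^(−1.2764) ≈ 0.2791.

0.2791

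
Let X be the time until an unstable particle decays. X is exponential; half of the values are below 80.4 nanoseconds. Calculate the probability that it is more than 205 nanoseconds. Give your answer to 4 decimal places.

0.1708

For an exponential, median = ln(2)/λ, so λ = ln 2 / 80.4 = 0.00862123 per nanosecond.
P(X > 205) = e^(−λ·205) = e^(−1.7674) ≈ 0.1708.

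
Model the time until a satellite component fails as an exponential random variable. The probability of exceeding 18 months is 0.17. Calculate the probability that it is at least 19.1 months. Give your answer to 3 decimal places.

e^(−λ·18) = 0.17 ⇒ λ = −ln(0.17)/18 = 0.098442.
P(X > 19.1) = e^(−0.098442·19.1) = e^(−1.8802) ≈ 0.153.

0.153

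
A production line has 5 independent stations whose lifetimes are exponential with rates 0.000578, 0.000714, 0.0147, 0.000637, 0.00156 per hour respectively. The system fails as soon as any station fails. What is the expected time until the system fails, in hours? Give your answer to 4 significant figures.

54.98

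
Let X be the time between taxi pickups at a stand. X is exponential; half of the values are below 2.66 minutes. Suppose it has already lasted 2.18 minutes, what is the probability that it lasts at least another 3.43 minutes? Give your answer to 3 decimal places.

For an exponential, median = ln(2)/λ, so λ = ln 2 / 2.66 = 0.260582 per minute.
P(X > s+t | X > s) = e^(−λ(s+t))/e^(−λs) = e^(−λt), independent of s = 2.18.
P(X > 3.43) = e^(−0.8938) ≈ 0.409.

0.409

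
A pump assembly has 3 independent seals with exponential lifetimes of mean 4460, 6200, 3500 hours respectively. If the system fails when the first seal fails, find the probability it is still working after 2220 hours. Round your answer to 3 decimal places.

The first failure time is exponential with rate Σλ_i = 1/4460 + 1/6200 + 1/3500 = 0.00067122 per hour.
P(min > 2220) = e^(−0.00067122·2220) = e^(−1.4901) ≈ 0.225.

0.225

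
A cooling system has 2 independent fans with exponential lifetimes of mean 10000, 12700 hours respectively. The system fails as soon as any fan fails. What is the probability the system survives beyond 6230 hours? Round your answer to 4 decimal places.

0.3284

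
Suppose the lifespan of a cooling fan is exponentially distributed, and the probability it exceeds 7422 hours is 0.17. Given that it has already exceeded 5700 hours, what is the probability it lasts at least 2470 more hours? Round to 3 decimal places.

0.554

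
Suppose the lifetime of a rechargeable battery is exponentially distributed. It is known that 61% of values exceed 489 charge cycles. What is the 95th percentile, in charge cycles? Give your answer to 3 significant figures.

2960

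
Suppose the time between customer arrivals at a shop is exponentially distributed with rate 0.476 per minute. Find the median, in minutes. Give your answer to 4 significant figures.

Set 1 − e^(−λt) = 0.5, so t = −ln(0.5)/λ = 0.69315/0.476 ≈ 1.45619 minutes.

1.456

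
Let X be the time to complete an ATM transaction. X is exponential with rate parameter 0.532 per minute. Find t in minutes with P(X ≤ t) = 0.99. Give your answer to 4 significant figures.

Set 1 − e^(−λt) = 0.99, so t = −ln(0.01)/λ = 4.6052/0.532 ≈ 8.65633 minutes.

8.656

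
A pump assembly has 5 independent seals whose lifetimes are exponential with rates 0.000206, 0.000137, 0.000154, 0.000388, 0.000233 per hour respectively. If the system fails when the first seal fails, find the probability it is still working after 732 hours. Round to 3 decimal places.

0.441

The time to first failure is exponential with rate Σλ = 0.000206 + 0.000137 + 0.000154 + 0.000388 + 0.000233 = 0.001118.
P(min > 732) = e^(−0.001118·732) = e^(−0.81838) ≈ 0.441.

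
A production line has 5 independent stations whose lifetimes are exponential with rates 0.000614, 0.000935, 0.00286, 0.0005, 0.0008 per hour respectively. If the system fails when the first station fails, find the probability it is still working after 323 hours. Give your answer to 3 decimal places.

0.158

The time to first failure is exponential with rate Σλ = 0.000614 + 0.000935 + 0.00286 + 0.0005 + 0.0008 = 0.005709.
P(min > 323) = e^(−0.005709·323) = e^(−1.844) ≈ 0.158.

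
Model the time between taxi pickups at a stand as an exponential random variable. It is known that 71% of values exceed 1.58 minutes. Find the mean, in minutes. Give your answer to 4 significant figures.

e^(−λ·1.58) = 0.71 ⇒ λ = −ln(0.71)/1.58 = 0.216766.
Mean = 1/λ = 4.61327 minutes.

4.613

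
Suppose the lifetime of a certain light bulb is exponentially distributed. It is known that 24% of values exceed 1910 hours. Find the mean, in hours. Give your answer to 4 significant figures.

e^(−λ·1910) = 0.24 ⇒ λ = −ln(0.24)/1910 = 0.000747181.
Mean = 1/λ = 1338.36 hours.

1338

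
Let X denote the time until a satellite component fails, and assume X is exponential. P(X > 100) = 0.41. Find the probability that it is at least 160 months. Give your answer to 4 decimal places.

0.2401

e^(−λ·100) = 0.41 ⇒ λ = −ln(0.41)/100 = 0.00891598.
P(X > 160) = e^(−0.00891598·160) = e^(−1.4266) ≈ 0.2401.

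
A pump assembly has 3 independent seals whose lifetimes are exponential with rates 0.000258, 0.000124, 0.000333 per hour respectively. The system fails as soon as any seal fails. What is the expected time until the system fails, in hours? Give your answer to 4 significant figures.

1399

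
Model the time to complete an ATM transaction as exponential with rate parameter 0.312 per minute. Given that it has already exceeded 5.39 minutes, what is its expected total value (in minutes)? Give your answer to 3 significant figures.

8.60

By memorylessness, E[X | X > 5.39] = 5.39 + 1/λ = 5.39 + 3.20513 = 8.59513 minutes.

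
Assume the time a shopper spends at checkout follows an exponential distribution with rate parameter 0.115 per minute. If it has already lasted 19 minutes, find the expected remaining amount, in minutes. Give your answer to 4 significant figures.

8.696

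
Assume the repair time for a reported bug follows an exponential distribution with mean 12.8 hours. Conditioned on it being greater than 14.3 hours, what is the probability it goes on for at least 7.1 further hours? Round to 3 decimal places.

The rate is λ = 1/12.8 = 0.078125 per hour.
By the memoryless property, P(X > 14.3+7.1 | X > 14.3) = P(X > 7.1).
P(X > 7.1) = e^(−0.55469) ≈ 0.574.

0.574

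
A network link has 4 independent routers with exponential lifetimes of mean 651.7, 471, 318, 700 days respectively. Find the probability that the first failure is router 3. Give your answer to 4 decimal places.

0.3821

Rates: λ_i = 1/mean_i → 0.00153445, 0.00212314, 0.00314465, 0.00142857; Σλ = 0.00823082.
P(router 3 first) = λ_3/Σλ = 0.00314465/0.00823082 ≈ 0.3821.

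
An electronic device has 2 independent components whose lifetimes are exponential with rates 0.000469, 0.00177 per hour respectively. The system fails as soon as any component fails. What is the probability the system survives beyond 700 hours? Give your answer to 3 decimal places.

0.209

The time to first failure is exponential with rate Σλ = 0.000469 + 0.00177 = 0.002239.
P(min > 700) = e^(−0.002239·700) = e^(−1.5673) ≈ 0.209.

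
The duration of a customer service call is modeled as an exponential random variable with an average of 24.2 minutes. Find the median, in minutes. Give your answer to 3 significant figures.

16.8

The rate is λ = 1/24.2 = 0.0413223 per minute.
Set 1 − e^(−λt) = 0.5, so t = −ln(0.5)/λ = 0.69315/0.0413223 ≈ 16.7742 minutes.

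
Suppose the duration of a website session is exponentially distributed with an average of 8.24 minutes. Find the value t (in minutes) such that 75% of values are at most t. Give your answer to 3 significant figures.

11.4

The rate is λ = 1/8.24 = 0.121359 per minute.
Set 1 − e^(−λt) = 0.75, so t = −ln(0.25)/λ = 1.3863/0.121359 ≈ 11.4231 minutes.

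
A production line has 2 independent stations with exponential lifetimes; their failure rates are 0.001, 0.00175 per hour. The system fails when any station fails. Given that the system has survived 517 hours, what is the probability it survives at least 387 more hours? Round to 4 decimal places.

0.3450

Time to first failure ~ Exp(Σλ) with Σλ = 0.00275.
By memorylessness, P(T > 517+387 | T > 517) = P(T > 387) = e^(−0.00275·387) ≈ 0.3450.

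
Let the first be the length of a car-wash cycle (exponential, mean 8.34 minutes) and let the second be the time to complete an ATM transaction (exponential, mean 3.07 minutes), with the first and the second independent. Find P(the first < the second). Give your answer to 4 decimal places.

0.2691

λ_1 = 1/8.34 = 0.119904, λ_2 = 1/3.07 = 0.325733.
For independent exponentials, P(the first < the second) = λ_1/(λ_1+λ_2) = 0.119904/0.445637 ≈ 0.2691.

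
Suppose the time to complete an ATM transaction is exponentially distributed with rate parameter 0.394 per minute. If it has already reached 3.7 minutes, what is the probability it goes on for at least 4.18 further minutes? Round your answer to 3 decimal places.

0.193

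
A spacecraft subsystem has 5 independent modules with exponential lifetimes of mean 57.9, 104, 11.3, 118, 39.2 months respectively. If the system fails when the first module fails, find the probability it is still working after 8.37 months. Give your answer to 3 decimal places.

0.286

The first failure time is exponential with rate Σλ_i = 1/57.9 + 1/104 + 1/11.3 + 1/118 + 1/39.2 = 0.149367 per month.
P(min > 8.37) = e^(−0.149367·8.37) = e^(−1.2502) ≈ 0.286.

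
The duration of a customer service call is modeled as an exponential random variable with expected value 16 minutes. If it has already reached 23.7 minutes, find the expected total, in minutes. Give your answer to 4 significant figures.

The rate is λ = 1/16 = 0.0625 per minute.
By memorylessness, E[X | X > 23.7] = 23.7 + 1/λ = 23.7 + 16 = 39.7 minutes.

39.70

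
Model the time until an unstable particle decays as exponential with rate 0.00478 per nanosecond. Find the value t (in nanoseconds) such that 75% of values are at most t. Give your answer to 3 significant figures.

290

Set 1 − e^(−λt) = 0.75, so t = −ln(0.25)/λ = 1.3863/0.00478 ≈ 290.02 nanoseconds.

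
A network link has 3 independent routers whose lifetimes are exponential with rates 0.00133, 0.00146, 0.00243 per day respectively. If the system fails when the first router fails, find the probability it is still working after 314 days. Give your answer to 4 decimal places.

0.1942

The time to first failure is exponential with rate Σλ = 0.00133 + 0.00146 + 0.00243 = 0.00522.
P(min > 314) = e^(−0.00522·314) = e^(−1.6391) ≈ 0.1942.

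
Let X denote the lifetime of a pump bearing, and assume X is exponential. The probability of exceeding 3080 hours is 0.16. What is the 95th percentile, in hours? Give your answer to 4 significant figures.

e^(−λ·3080) = 0.16 ⇒ λ = −ln(0.16)/3080 = 0.000594994.
95th percentile: 1 − e^(−λt) = 0.95, t = −ln(0.05)/λ = 5034.9 hours.

5035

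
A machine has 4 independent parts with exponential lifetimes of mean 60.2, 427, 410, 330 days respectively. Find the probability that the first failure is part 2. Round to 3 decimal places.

0.096

Rates: λ_i = 1/mean_i → 0.0166113, 0.00234192, 0.00243902, 0.0030303; Σλ = 0.0244225.
P(part 2 first) = λ_2/Σλ = 0.00234192/0.0244225 ≈ 0.096.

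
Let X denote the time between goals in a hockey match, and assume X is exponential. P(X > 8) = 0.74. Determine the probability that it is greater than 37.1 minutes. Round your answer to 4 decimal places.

e^(−λ·8) = 0.74 ⇒ λ = −ln(0.74)/8 = 0.0376381.
P(X > 37.1) = e^(−0.0376381·37.1) = e^(−1.3964) ≈ 0.2475.

0.2475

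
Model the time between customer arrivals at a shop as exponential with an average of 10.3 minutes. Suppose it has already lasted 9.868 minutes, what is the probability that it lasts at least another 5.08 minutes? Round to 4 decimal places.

The rate is λ = 1/10.3 = 0.0970874 per minute.
The exponential is memoryless, so the remaining time is again Exp(λ): the condition X > 9.868 is irrelevant.
P(X > 5.08) = e^(−0.4932) ≈ 0.6107.

0.6107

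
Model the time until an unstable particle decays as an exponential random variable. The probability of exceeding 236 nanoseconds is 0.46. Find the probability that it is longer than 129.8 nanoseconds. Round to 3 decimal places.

0.652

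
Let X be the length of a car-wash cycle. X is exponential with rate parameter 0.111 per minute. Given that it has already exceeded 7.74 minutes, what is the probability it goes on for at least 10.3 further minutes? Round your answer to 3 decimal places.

0.319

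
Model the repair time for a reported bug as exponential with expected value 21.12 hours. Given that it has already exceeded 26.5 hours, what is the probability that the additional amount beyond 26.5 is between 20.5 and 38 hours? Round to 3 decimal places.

0.213

The rate is λ = 1/21.12 = 0.0473485 per hour.
Memoryless: the residual past 26.5 is again Exp(λ).
P(20.5 < residual < 38) = e^(−λ·20.5) − e^(−λ·38) = 0.37884 − 0.16542 ≈ 0.213.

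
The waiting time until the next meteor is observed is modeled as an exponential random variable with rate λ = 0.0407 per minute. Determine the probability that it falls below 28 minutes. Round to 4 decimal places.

0.6801

P(X ≤ 28) = 1 − e^(−λ·28) = 1 − e^(−1.1396) ≈ 0.6801.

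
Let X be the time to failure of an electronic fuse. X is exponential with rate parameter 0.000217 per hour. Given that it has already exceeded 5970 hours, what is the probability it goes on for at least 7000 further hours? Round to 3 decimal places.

The exponential is memoryless, so the remaining time is again Exp(λ): the condition X > 5970 is irrelevant.
P(X > 7000) = e^(−1.519) ≈ 0.219.

0.219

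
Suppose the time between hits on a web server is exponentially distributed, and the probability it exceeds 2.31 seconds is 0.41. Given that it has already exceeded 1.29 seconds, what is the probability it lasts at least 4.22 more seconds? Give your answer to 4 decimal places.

From e^(−λ·2.31) = 0.41, λ = −ln(0.41)/2.31 = 0.385973.
Memoryless: P(X > 1.29+4.22 | X > 1.29) = P(X > 4.22) = e^(−0.385973·4.22) ≈ 0.1962.

0.1962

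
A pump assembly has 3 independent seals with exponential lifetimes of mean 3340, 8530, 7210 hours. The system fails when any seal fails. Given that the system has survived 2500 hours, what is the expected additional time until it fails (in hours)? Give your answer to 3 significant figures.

First-failure rate Σλ = 1/3340 + 1/8530 + 1/7210 = 0.000555331.
By memorylessness the expected residual is 1/Σλ = 1800.73 hours, regardless of the 2500 already elapsed.

1800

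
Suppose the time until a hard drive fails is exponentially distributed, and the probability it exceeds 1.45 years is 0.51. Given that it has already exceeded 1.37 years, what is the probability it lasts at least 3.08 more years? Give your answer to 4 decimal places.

From e^(−λ·1.45) = 0.51, λ = −ln(0.51)/1.45 = 0.464376.
Memoryless: P(X > 1.37+3.08 | X > 1.37) = P(X > 3.08) = e^(−0.464376·3.08) ≈ 0.2392.

0.2392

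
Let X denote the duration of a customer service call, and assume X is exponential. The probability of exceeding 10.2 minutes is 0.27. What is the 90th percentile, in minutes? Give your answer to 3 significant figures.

17.9

e^(−λ·10.2) = 0.27 ⇒ λ = −ln(0.27)/10.2 = 0.128366.
90th percentile: 1 − e^(−λt) = 0.9, t = −ln(0.1)/λ = 17.9377 minutes.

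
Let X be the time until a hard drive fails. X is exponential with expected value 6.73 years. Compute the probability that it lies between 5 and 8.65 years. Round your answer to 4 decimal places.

0.1991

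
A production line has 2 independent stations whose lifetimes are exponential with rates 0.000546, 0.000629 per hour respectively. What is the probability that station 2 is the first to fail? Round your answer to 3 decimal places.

0.535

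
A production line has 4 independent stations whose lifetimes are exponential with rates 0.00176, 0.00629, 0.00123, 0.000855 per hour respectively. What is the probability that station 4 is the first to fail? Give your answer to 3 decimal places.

0.084

The time to first failure is exponential with rate Σλ = 0.00176 + 0.00629 + 0.00123 + 0.000855 = 0.010135.
P(station 4 first) = λ_4/Σλ = 0.000855/0.010135 ≈ 0.084.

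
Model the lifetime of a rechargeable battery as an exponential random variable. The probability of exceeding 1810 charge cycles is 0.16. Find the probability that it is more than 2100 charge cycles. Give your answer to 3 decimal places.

0.119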